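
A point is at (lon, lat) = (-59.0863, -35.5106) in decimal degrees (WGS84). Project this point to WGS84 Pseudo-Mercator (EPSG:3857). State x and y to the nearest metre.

Web Mercator is spherical with R = a = 6378137 m.
x = R·λ = 6378137 × -1.031250478 = -6577456.829 m.
y = R·ln tan(π/4 + φ/2) = 6378137 × -0.663749927 = -4233487.967 m.

x -6577457 m, y -4233488 m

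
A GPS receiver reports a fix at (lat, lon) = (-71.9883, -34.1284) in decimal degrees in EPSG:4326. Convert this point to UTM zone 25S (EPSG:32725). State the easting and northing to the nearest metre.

E 461059 m, N 2012008 m

Zone 25 central meridian λ₀ = 6×25 − 183 = -33°; Δλ = -1.1284°.
Transverse Mercator on WGS84 with k₀ = 0.9996 gives E = 461058.586 m, N = 2012007.849 m.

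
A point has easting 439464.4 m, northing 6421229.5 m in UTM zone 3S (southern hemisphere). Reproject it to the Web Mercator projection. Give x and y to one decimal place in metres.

x -18439327.8 m, y -3808577.5 m

Unproject from UTM 3S (λ₀ = -165°) → φ = -32.34419978°, λ = -165.64330022°.
Web Mercator (R = 6378137 m): x = -18439327.833 m, y = -3808577.486 m.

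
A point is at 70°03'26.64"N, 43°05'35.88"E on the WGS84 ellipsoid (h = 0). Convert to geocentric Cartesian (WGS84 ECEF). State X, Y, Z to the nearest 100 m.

WGS84: a = 6378137 m, e² = 0.006694380; N(φ) = a/√(1−e²sin²φ) = 6397086.342 m.
X = (N+h)·cosφ·cosλ = 1593322.011 m; Y = (N+h)·cosφ·sinλ = 1490654.930 m; Z = (N(1−e²)+h)·sinφ = 5973227.180 m.

X 1593300 m, Y 1490700 m, Z 5973200 m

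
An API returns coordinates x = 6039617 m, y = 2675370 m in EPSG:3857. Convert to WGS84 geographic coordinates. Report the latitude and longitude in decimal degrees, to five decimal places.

R = 6378137 m. λ = x/R = 54.25480261°.
φ = 2·arctan(exp(y/R)) − 90° = 2·arctan(1.52114) − 90° = 23.35799605°.

lat 23.35800°, lon 54.25480°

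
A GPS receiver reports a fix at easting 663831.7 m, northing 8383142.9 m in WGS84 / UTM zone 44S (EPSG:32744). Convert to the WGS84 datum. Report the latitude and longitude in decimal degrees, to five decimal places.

lat -14.62010°, lon 82.52110°

Zone 44S: λ₀ = 81°, k₀ = 0.9996, false easting 500000 m, false northing 10000000 m.
Meridian distance M = (N − FN)/k₀ = -1617504.1 m.
Inverse transverse Mercator on WGS84 gives φ = -14.62010023°, λ = 82.52110041°.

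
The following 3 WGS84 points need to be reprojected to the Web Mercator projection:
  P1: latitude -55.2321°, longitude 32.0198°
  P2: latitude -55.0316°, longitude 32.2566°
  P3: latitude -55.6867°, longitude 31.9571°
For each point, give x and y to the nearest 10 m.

Web Mercator: x = R·λ, y = R·ln tan(π/4+φ/2), R = 6378137 m.
P1 (-55.2321°, 32.0198°) → (3564427.831, -7407042.921) m.
P2 (-55.0316°, 32.2566°) → (3590788.287, -7368001.446) m.
P3 (-55.6867°, 31.9571°) → (3557448.099, -7496297.629) m.

P1: x 3564430 m, y -7407040 m; P2: x 3590790 m, y -7368000 m; P3: x 3557450 m, y -7496300 m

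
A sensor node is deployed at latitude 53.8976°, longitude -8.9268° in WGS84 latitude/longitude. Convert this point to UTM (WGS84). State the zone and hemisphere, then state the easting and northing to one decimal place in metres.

Longitude -8.9268° lies in the 6° band [-12°, -6°), giving zone 29; latitude is north of the equator, so 29N.
Zone 29 central meridian λ₀ = 6×29 − 183 = -9°; Δλ = +0.0732°.
Transverse Mercator on WGS84 with k₀ = 0.9996 gives E = 504809.994 m, N = 5972131.169 m.

Zone 29N: E 504810.0 m, N 5972131.2 m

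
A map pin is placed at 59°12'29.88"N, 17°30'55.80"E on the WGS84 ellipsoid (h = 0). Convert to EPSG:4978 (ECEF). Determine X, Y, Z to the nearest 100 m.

X 3121400 m, Y 985100 m, Z 5455900 m

WGS84: a = 6378137 m, e² = 0.006694380; N(φ) = a/√(1−e²sin²φ) = 6393949.761 m.
X = (N+h)·cosφ·cosλ = 3121421.546 m; Y = (N+h)·cosφ·sinλ = 985108.885 m; Z = (N(1−e²)+h)·sinφ = 5455850.956 m.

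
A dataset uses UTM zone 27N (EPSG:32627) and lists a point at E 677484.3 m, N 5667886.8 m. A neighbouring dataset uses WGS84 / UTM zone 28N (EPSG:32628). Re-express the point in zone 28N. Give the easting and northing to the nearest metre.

UTM 27N → geographic: φ = 51.13490026°, λ = -18.46309967°.
UTM 28N (λ₀ = -15°) forward: E = 257732.306 m, N = 5670530.407 m.

E 257732 m, N 5670530 m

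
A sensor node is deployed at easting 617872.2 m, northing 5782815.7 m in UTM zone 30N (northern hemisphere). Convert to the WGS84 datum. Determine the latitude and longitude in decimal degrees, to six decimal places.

lat 52.183200°, lon -1.275901°

Zone 30N: λ₀ = -3°, k₀ = 0.9996, false easting 500000 m.
Meridian distance M = (N − FN)/k₀ = 5785129.8 m.
Inverse transverse Mercator on WGS84 gives φ = 52.18319972°, λ = -1.27590051°.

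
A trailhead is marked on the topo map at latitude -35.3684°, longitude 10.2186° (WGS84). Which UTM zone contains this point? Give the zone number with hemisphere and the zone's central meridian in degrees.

UTM zone = ⌊(λ + 180)/6⌋ + 1; 10.2186° ∈ [6°, 12°) → zone 32.
Hemisphere: S (φ < 0).
Central meridian λ₀ = 6×32 − 183 = 9°.

Zone 32S, central meridian 9°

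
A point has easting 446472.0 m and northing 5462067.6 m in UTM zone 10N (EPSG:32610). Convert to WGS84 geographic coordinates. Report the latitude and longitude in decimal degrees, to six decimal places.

Zone 10N: λ₀ = -123°, k₀ = 0.9996, false easting 500000 m.
Meridian distance M = (N − FN)/k₀ = 5464253.3 m.
Inverse transverse Mercator on WGS84 gives φ = 49.30900001°, λ = -123.73640065°.

lat 49.309000°, lon -123.736401°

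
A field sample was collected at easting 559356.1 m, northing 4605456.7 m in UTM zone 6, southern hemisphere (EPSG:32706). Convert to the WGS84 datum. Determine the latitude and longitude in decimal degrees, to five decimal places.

Zone 6S: λ₀ = -147°, k₀ = 0.9996, false easting 500000 m, false northing 10000000 m.
Meridian distance M = (N − FN)/k₀ = -5396702.0 m.
Inverse transverse Mercator on WGS84 gives φ = -48.70110012°, λ = -146.19329981°.

lat -48.70110°, lon -146.19330°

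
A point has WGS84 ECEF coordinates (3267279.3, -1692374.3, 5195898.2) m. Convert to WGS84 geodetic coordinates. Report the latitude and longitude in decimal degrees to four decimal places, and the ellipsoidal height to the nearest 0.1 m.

λ = atan2(Y, X) = -27.38310061°; p = √(X²+Y²) = 3679571.3 m.
Bowring's method on WGS84 (a = 6378137 m, b = 6356752.314 m) gives φ = 54.87629967°, h = 2965.294 m.

lat 54.8763°, lon -27.3831°, h 2965.3 m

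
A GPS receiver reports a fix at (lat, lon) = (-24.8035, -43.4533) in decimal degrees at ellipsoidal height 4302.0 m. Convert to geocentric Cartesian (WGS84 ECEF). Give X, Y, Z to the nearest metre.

X 4208308 m, Y -3987021 m, Z -2661136 m

WGS84: a = 6378137 m, e² = 0.006694380; N(φ) = a/√(1−e²sin²φ) = 6381897.432 m.
X = (N+h)·cosφ·cosλ = 4208307.525 m; Y = (N+h)·cosφ·sinλ = -3987020.819 m; Z = (N(1−e²)+h)·sinφ = -2661136.223 m.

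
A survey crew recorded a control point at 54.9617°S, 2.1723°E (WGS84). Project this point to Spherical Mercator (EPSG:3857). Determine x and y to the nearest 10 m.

Web Mercator is spherical with R = a = 6378137 m.
x = R·λ = 6378137 × 0.037913787 = 241819.330 m.
y = R·ln tan(π/4 + φ/2) = 6378137 × -1.153069683 = -7354436.409 m.

x 241820 m, y -7354440 m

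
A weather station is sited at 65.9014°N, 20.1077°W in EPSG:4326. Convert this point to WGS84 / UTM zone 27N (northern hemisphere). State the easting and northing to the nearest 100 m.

Zone 27 central meridian λ₀ = 6×27 − 183 = -21°; Δλ = +0.8923°.
Transverse Mercator on WGS84 with k₀ = 0.9996 gives E = 540653.638 m, N = 7309208.859 m.

E 540700 m, N 7309200 m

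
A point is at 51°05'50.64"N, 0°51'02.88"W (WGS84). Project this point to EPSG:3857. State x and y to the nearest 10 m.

Web Mercator is spherical with R = a = 6378137 m.
x = R·λ = 6378137 × -0.014849261 = -94710.623 m.
y = R·ln tan(π/4 + φ/2) = 6378137 × 1.040827560 = 6638540.773 m.

x -94710 m, y 6638540 m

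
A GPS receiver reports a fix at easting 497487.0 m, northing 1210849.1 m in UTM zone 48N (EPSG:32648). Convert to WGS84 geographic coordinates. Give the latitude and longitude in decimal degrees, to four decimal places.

Zone 48N: λ₀ = 105°, k₀ = 0.9996, false easting 500000 m.
Meridian distance M = (N − FN)/k₀ = 1211333.6 m.
Inverse transverse Mercator on WGS84 gives φ = 10.95360030°, λ = 104.97700001°.

lat 10.9536°, lon 104.9770°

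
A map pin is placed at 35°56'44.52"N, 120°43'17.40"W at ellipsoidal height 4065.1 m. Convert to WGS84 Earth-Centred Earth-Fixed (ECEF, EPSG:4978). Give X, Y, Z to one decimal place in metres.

WGS84: a = 6378137 m, e² = 0.006694380; N(φ) = a/√(1−e²sin²φ) = 6385506.357 m.
X = (N+h)·cosφ·cosλ = -2642620.018 m; Y = (N+h)·cosφ·sinλ = -4446877.360 m; Z = (N(1−e²)+h)·sinφ = 3725701.921 m.

X -2642620.0 m, Y -4446877.4 m, Z 3725701.9 m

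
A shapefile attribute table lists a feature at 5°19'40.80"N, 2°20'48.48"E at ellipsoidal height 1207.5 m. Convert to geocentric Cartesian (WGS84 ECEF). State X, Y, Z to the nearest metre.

WGS84: a = 6378137 m, e² = 0.006694380; N(φ) = a/√(1−e²sin²φ) = 6378321.087 m.
X = (N+h)·cosφ·cosλ = 6346637.931 m; Y = (N+h)·cosφ·sinλ = 260099.869 m; Z = (N(1−e²)+h)·sinφ = 588420.130 m.

X 6346638 m, Y 260100 m, Z 588420 m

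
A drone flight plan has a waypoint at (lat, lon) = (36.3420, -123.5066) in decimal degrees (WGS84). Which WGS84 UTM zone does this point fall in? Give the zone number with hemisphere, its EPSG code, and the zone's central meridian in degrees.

Zone 10N (EPSG:32610), central meridian -123°

UTM zone = ⌊(λ + 180)/6⌋ + 1; -123.5066° ∈ [-126°, -120°) → zone 10.
Hemisphere: N (φ ≥ 0).
Central meridian λ₀ = 6×10 − 183 = -123°.
EPSG code: 32610.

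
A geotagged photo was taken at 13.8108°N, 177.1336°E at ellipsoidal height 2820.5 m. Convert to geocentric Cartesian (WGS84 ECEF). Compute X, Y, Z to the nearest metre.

X -6189907 m, Y 309928 m, Z 1513336 m

WGS84: a = 6378137 m, e² = 0.006694380; N(φ) = a/√(1−e²sin²φ) = 6379353.924 m.
X = (N+h)·cosφ·cosλ = -6189907.120 m; Y = (N+h)·cosφ·sinλ = 309928.009 m; Z = (N(1−e²)+h)·sinφ = 1513335.807 m.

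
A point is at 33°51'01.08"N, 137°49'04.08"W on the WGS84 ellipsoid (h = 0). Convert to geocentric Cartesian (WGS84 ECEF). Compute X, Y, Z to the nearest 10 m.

WGS84: a = 6378137 m, e² = 0.006694380; N(φ) = a/√(1−e²sin²φ) = 6384771.385 m.
X = (N+h)·cosφ·cosλ = -3929241.744 m; Y = (N+h)·cosφ·sinλ = -3560595.149 m; Z = (N(1−e²)+h)·sinφ = 3532668.381 m.

X -3929240 m, Y -3560600 m, Z 3532670 m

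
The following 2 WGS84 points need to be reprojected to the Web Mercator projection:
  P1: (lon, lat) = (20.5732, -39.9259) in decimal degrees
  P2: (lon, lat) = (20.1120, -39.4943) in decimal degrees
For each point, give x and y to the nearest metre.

P1: x 2290198 m, y -4855180 m; P2: x 2238858 m, y -4792725 m

Web Mercator: x = R·λ, y = R·ln tan(π/4+φ/2), R = 6378137 m.
P1 (-39.9259°, 20.5732°) → (2290198.148, -4855180.105) m.
P2 (-39.4943°, 20.1120°) → (2238857.599, -4792725.174) m.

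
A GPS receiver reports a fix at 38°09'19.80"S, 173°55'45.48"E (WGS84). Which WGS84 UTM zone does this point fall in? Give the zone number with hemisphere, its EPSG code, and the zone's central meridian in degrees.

Zone 59S (EPSG:32759), central meridian 171°

UTM zone = ⌊(λ + 180)/6⌋ + 1; 173.9293° ∈ [168°, 174°) → zone 59.
Hemisphere: S (φ < 0).
Central meridian λ₀ = 6×59 − 183 = 171°.
EPSG code: 32759.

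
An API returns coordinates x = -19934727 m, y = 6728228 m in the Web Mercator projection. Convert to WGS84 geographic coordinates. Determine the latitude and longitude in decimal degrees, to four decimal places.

lat 51.6006°, lon -179.0767°

R = 6378137 m. λ = x/R = -179.07669949°.
φ = 2·arctan(exp(y/R)) − 90° = 2·arctan(2.87166) − 90° = 51.60059722°.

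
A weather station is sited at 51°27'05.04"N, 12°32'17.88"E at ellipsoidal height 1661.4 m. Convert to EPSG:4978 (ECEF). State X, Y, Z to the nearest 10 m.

X 3888900 m, Y 864880 m, Z 4966290 m

WGS84: a = 6378137 m, e² = 0.006694380; N(φ) = a/√(1−e²sin²φ) = 6391235.230 m.
X = (N+h)·cosφ·cosλ = 3888902.159 m; Y = (N+h)·cosφ·sinλ = 864876.602 m; Z = (N(1−e²)+h)·sinφ = 4966294.006 m.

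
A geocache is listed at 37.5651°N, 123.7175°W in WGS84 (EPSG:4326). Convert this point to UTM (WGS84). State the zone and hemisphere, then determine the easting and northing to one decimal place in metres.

Longitude -123.7175° lies in the 6° band [-126°, -120°), giving zone 10; latitude is north of the equator, so 10N.
Zone 10 central meridian λ₀ = 6×10 − 183 = -123°; Δλ = -0.7175°.
Transverse Mercator on WGS84 with k₀ = 0.9996 gives E = 436634.792 m, N = 4157805.640 m.

Zone 10N: E 436634.8 m, N 4157805.6 m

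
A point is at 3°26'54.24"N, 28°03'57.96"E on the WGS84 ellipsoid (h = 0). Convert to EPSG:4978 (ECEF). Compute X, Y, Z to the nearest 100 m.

WGS84: a = 6378137 m, e² = 0.006694380; N(φ) = a/√(1−e²sin²φ) = 6378214.241 m.
X = (N+h)·cosφ·cosλ = 5617980.132 m; Y = (N+h)·cosφ·sinλ = 2995451.730 m; Z = (N(1−e²)+h)·sinφ = 381078.787 m.

X 5618000 m, Y 2995500 m, Z 381100 m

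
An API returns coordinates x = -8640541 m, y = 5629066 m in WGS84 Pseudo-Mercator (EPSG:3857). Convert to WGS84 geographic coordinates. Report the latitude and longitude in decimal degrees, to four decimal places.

lat 45.0479°, lon -77.6193°

R = 6378137 m. λ = x/R = -77.61930043°.
φ = 2·arctan(exp(y/R)) − 90° = 2·arctan(2.41707) − 90° = 45.04790307°.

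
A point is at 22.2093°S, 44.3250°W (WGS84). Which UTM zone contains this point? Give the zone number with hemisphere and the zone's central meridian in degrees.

Zone 23S, central meridian -45°

UTM zone = ⌊(λ + 180)/6⌋ + 1; -44.3250° ∈ [-48°, -42°) → zone 23.
Hemisphere: S (φ < 0).
Central meridian λ₀ = 6×23 − 183 = -45°.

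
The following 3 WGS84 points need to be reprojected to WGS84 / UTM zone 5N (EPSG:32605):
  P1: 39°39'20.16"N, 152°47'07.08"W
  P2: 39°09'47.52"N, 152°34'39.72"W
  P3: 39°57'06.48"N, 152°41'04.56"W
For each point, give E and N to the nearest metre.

UTM zone 5N: λ₀ = -153°, k₀ = 0.9996.
P1 (39.6556°, -152.7853°) → (518418.474, 4389555.349) m.
P2 (39.1632°, -152.5777°) → (536483.612, 4334972.228) m.
P3 (39.9518°, -152.6846°) → (526941.393, 4422455.130) m.

P1: E 518418 m, N 4389555 m; P2: E 536484 m, N 4334972 m; P3: E 526941 m, N 4422455 m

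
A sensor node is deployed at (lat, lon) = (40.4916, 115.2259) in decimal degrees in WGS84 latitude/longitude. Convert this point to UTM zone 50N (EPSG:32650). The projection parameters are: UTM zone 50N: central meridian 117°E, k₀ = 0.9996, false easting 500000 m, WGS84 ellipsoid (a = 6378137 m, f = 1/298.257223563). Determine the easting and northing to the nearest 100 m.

Zone 50 central meridian λ₀ = 6×50 − 183 = 117°; Δλ = -1.7741°.
Transverse Mercator on WGS84 with k₀ = 0.9996 gives E = 349651.101 m, N = 4483834.052 m.

E 349700 m, N 4483800 m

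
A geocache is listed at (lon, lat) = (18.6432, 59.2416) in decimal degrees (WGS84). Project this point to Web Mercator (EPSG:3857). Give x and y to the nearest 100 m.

Web Mercator is spherical with R = a = 6378137 m.
x = R·λ = 6378137 × 0.325385223 = 2075351.531 m.
y = R·ln tan(π/4 + φ/2) = 6378137 × 1.290782899 = 8232790.166 m.

x 2075400 m, y 8232800 m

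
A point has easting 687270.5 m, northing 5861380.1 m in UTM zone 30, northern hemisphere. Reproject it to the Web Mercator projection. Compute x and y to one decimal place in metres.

x -24223.1 m, y 6958895.3 m

Unproject from UTM 30N (λ₀ = -3°) → φ = 52.86949979°, λ = -0.21760000°.
Web Mercator (R = 6378137 m): x = -24223.121 m, y = 6958895.300 m.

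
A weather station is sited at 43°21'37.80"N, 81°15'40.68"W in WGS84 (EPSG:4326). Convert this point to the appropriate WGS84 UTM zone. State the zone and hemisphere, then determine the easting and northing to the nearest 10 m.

Zone 17N: E 478830 m, N 4800880 m

Longitude -81.2613° lies in the 6° band [-84°, -78°), giving zone 17; latitude is north of the equator, so 17N.
Zone 17 central meridian λ₀ = 6×17 − 183 = -81°; Δλ = -0.2613°.
Transverse Mercator on WGS84 with k₀ = 0.9996 gives E = 478826.800 m, N = 4800882.123 m.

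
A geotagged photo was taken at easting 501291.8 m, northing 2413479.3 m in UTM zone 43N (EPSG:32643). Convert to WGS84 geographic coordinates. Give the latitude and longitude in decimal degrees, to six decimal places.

lat 21.825200°, lon 75.012500°

Zone 43N: λ₀ = 75°, k₀ = 0.9996, false easting 500000 m.
Meridian distance M = (N − FN)/k₀ = 2414445.1 m.
Inverse transverse Mercator on WGS84 gives φ = 21.82519994°, λ = 75.01249965°.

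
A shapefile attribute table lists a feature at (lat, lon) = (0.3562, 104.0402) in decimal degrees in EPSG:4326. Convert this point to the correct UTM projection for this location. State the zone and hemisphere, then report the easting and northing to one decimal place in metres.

Longitude 104.0402° lies in the 6° band [102°, 108°), giving zone 48; latitude is north of the equator, so 48N.
Zone 48 central meridian λ₀ = 6×48 − 183 = 105°; Δλ = -0.9598°.
Transverse Mercator on WGS84 with k₀ = 0.9996 gives E = 393195.312 m, N = 39376.369 m.

Zone 48N: E 393195.3 m, N 39376.4 m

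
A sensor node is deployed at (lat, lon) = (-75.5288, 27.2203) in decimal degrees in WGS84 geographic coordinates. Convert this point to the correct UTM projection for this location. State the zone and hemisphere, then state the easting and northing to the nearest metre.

Zone 35S: E 506145 m, N 1617380 m

Longitude 27.2203° lies in the 6° band [24°, 30°), giving zone 35; latitude is south of the equator, so 35S.
Zone 35 central meridian λ₀ = 6×35 − 183 = 27°; Δλ = +0.2203°.
Transverse Mercator on WGS84 with k₀ = 0.9996 gives E = 506145.155 m, N = 1617380.196 m.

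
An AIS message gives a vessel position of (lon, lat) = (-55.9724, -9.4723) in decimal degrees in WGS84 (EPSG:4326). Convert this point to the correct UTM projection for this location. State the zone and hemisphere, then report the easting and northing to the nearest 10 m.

Longitude -55.9724° lies in the 6° band [-60°, -54°), giving zone 21; latitude is south of the equator, so 21S.
Zone 21 central meridian λ₀ = 6×21 − 183 = -57°; Δλ = +1.0276°.
Transverse Mercator on WGS84 with k₀ = 0.9996 gives E = 612803.059 m, N = 8952764.485 m.

Zone 21S: E 612800 m, N 8952760 m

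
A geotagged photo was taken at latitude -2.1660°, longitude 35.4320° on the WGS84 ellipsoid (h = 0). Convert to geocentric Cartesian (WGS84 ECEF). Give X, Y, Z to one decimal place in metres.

X 5193244.1 m, Y 3695013.5 m, Z -239448.0 m

WGS84: a = 6378137 m, e² = 0.006694380; N(φ) = a/√(1−e²sin²φ) = 6378167.496 m.
X = (N+h)·cosφ·cosλ = 5193244.141 m; Y = (N+h)·cosφ·sinλ = 3695013.5496 m; Z = (N(1−e²)+h)·sinφ = -239447.983 m.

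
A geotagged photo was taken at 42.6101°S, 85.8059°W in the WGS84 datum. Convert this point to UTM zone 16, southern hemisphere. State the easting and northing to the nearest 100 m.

E 597900 m, N 5281800 m

Zone 16 central meridian λ₀ = 6×16 − 183 = -87°; Δλ = +1.1941°.
Transverse Mercator on WGS84 with k₀ = 0.9996 gives E = 597942.868 m, N = 5281790.443 m.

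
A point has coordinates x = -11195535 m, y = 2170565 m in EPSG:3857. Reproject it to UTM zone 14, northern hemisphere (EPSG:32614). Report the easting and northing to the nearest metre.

Web Mercator inverse (R = 6378137 m) → φ = 19.13269629°, λ = -100.57120204°.
UTM 14N forward: E = 334746.308 m, N = 2116252.888 m.

E 334746 m, N 2116253 m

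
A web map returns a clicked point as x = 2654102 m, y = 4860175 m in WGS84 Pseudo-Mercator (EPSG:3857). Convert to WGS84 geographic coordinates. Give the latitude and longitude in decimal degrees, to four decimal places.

lat 39.9603°, lon 23.8422°

R = 6378137 m. λ = x/R = 23.84220392°.
φ = 2·arctan(exp(y/R)) − 90° = 2·arctan(2.14257) − 90° = 39.96030097°.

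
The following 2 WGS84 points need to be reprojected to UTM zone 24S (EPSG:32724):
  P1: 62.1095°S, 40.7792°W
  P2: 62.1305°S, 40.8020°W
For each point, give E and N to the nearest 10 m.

UTM zone 24S: λ₀ = -39°, k₀ = 0.9996.
P1 (-62.1095°, -40.7792°) → (407153.351, 3112347.069) m.
P2 (-62.1305°, -40.8020°) → (406028.805, 3109975.388) m.

P1: E 407150 m, N 3112350 m; P2: E 406030 m, N 3109980 m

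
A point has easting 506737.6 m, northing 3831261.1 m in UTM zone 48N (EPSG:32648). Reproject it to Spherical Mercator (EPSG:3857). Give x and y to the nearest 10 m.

Unproject from UTM 48N (λ₀ = 105°) → φ = 34.62319973°, λ = 105.07350003°.
Web Mercator (R = 6378137 m): x = 11696728.519 m, y = 4112792.662 m.

x 11696730 m, y 4112790 m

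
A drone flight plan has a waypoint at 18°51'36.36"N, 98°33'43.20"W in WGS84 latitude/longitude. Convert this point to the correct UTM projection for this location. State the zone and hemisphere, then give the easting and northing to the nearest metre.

Zone 14N: E 546138 m, N 2085405 m

Longitude -98.5620° lies in the 6° band [-102°, -96°), giving zone 14; latitude is north of the equator, so 14N.
Zone 14 central meridian λ₀ = 6×14 − 183 = -99°; Δλ = +0.4380°.
Transverse Mercator on WGS84 with k₀ = 0.9996 gives E = 546138.200 m, N = 2085404.950 m.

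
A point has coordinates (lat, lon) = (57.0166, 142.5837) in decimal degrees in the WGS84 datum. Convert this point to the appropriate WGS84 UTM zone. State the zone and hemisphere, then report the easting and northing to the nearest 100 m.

Longitude 142.5837° lies in the 6° band [138°, 144°), giving zone 54; latitude is north of the equator, so 54N.
Zone 54 central meridian λ₀ = 6×54 − 183 = 141°; Δλ = +1.5837°.
Transverse Mercator on WGS84 with k₀ = 0.9996 gives E = 596158.591 m, N = 6320348.631 m.

Zone 54N: E 596200 m, N 6320300 m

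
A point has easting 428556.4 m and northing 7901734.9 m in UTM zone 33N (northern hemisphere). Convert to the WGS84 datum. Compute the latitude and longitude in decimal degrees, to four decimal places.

Zone 33N: λ₀ = 15°, k₀ = 0.9996, false easting 500000 m.
Meridian distance M = (N − FN)/k₀ = 7904896.9 m.
Inverse transverse Mercator on WGS84 gives φ = 71.20769980°, λ = 13.01259878°.

lat 71.2077°, lon 13.0126°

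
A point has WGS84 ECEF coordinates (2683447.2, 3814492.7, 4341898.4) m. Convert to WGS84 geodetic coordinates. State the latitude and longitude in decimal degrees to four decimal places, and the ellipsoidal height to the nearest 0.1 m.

λ = atan2(Y, X) = 54.87410005°; p = √(X²+Y²) = 4663822.8 m.
Bowring's method on WGS84 (a = 6378137 m, b = 6356752.314 m) gives φ = 43.14459989°, h = 3892.516 m.

lat 43.1446°, lon 54.8741°, h 3892.5 m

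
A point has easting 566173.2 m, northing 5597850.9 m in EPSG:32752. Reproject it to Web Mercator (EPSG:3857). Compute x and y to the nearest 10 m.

Unproject from UTM 52S (λ₀ = 129°) → φ = -39.76669981°, λ = 129.77260044°.
Web Mercator (R = 6378137 m): x = 14446219.800 m, y = -4832097.425 m.

x 14446220 m, y -4832100 m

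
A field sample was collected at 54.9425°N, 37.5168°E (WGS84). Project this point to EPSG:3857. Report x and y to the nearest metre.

Web Mercator is spherical with R = a = 6378137 m.
x = R·λ = 6378137 × 0.654791685 = 4176351.072 m.
y = R·ln tan(π/4 + φ/2) = 6378137 × 1.152486145 = 7350714.523 m.

x 4176351 m, y 7350715 m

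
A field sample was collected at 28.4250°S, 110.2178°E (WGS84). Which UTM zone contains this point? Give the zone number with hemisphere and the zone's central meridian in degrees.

Zone 49S, central meridian 111°

UTM zone = ⌊(λ + 180)/6⌋ + 1; 110.2178° ∈ [108°, 114°) → zone 49.
Hemisphere: S (φ < 0).
Central meridian λ₀ = 6×49 − 183 = 111°.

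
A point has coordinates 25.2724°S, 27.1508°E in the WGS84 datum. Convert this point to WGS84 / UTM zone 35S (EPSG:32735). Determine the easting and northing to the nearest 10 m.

E 515180 m, N 7204880 m

Zone 35 central meridian λ₀ = 6×35 − 183 = 27°; Δλ = +0.1508°.
Transverse Mercator on WGS84 with k₀ = 0.9996 gives E = 515183.474 m, N = 7204880.704 m.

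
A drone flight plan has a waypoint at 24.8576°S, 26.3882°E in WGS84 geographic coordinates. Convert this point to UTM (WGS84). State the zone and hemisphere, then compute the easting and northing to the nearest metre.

Longitude 26.3882° lies in the 6° band [24°, 30°), giving zone 35; latitude is south of the equator, so 35S.
Zone 35 central meridian λ₀ = 6×35 − 183 = 27°; Δλ = -0.6118°.
Transverse Mercator on WGS84 with k₀ = 0.9996 gives E = 438191.710 m, N = 7250681.131 m.

Zone 35S: E 438192 m, N 7250681 m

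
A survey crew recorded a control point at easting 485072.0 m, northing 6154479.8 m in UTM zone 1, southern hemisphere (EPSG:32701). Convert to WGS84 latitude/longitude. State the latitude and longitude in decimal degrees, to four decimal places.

Zone 1S: λ₀ = -177°, k₀ = 0.9996, false easting 500000 m, false northing 10000000 m.
Meridian distance M = (N − FN)/k₀ = -3847059.0 m.
Inverse transverse Mercator on WGS84 gives φ = -34.75169988°, λ = -177.16310032°.

lat -34.7517°, lon -177.1631°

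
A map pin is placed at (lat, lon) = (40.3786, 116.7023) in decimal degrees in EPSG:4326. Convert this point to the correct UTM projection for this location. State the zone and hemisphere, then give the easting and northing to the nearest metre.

Longitude 116.7023° lies in the 6° band [114°, 120°), giving zone 50; latitude is north of the equator, so 50N.
Zone 50 central meridian λ₀ = 6×50 − 183 = 117°; Δλ = -0.2977°.
Transverse Mercator on WGS84 with k₀ = 0.9996 gives E = 474729.298 m, N = 4469822.025 m.

Zone 50N: E 474729 m, N 4469822 m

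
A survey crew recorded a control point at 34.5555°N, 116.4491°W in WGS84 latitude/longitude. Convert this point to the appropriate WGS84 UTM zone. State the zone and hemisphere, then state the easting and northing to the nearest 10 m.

Longitude -116.4491° lies in the 6° band [-120°, -114°), giving zone 11; latitude is north of the equator, so 11N.
Zone 11 central meridian λ₀ = 6×11 − 183 = -117°; Δλ = +0.5509°.
Transverse Mercator on WGS84 with k₀ = 0.9996 gives E = 550541.148 m, N = 3823889.329 m.

Zone 11N: E 550540 m, N 3823890 m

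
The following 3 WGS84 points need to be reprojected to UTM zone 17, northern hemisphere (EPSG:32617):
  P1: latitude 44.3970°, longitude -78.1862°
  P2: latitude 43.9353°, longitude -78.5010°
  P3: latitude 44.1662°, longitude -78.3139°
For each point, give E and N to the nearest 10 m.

UTM zone 17N: λ₀ = -81°, k₀ = 0.9996.
P1 (44.3970°, -78.1862°) → (724086.245, 4919819.522) m.
P2 (43.9353°, -78.5010°) → (700575.159, 4867722.746) m.
P3 (44.1662°, -78.3139°) → (714756.012, 4893841.303) m.

P1: E 724090 m, N 4919820 m; P2: E 700580 m, N 4867720 m; P3: E 714760 m, N 4893840 m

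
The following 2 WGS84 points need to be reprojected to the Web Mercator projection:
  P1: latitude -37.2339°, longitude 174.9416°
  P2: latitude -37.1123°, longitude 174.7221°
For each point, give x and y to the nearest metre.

Web Mercator: x = R·λ, y = R·ln tan(π/4+φ/2), R = 6378137 m.
P1 (-37.2339°, 174.9416°) → (19474409.831, -4471759.772) m.
P2 (-37.1123°, 174.7221°) → (19449975.202, -4454771.540) m.

P1: x 19474410 m, y -4471760 m; P2: x 19449975 m, y -4454772 m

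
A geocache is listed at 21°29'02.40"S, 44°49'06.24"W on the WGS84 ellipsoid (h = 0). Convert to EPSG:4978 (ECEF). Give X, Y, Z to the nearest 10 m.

X 4211840 m, Y -4185220 m, Z -2321340 m

WGS84: a = 6378137 m, e² = 0.006694380; N(φ) = a/√(1−e²sin²φ) = 6381002.508 m.
X = (N+h)·cosφ·cosλ = 4211838.626 m; Y = (N+h)·cosφ·sinλ = -4185223.897 m; Z = (N(1−e²)+h)·sinφ = -2321342.553 m.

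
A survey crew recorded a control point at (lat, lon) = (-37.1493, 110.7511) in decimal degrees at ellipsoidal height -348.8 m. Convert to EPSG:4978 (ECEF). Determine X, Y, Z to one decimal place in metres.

X -1803335.8 m, Y 4759547.6 m, Z -3830402.2 m

WGS84: a = 6378137 m, e² = 0.006694380; N(φ) = a/√(1−e²sin²φ) = 6385936.950 m.
X = (N+h)·cosφ·cosλ = -1803335.790 m; Y = (N+h)·cosφ·sinλ = 4759547.646 m; Z = (N(1−e²)+h)·sinφ = -3830402.244 m.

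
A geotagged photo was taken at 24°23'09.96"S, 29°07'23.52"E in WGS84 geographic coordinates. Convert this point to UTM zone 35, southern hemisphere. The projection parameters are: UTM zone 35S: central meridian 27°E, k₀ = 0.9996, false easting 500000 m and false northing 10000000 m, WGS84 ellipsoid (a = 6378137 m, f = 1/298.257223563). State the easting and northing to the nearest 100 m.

Zone 35 central meridian λ₀ = 6×35 − 183 = 27°; Δλ = +2.1232°.
Transverse Mercator on WGS84 with k₀ = 0.9996 gives E = 715336.480 m, N = 7301377.890 m.

E 715300 m, N 7301400 m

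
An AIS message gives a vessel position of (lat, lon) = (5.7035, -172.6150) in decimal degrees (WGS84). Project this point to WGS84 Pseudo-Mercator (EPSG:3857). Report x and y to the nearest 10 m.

x -19215410 m, y 635960 m

Web Mercator is spherical with R = a = 6378137 m.
x = R·λ = 6378137 × -3.012700088 = -19215413.903 m.
y = R·ln tan(π/4 + φ/2) = 6378137 × 0.099709664 = 635961.895 m.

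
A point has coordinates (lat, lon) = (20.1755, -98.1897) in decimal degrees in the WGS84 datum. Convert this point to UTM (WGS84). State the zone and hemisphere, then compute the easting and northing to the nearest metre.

Longitude -98.1897° lies in the 6° band [-102°, -96°), giving zone 14; latitude is north of the equator, so 14N.
Zone 14 central meridian λ₀ = 6×14 − 183 = -99°; Δλ = +0.8103°.
Transverse Mercator on WGS84 with k₀ = 0.9996 gives E = 584669.447 m, N = 2231108.836 m.

Zone 14N: E 584669 m, N 2231109 m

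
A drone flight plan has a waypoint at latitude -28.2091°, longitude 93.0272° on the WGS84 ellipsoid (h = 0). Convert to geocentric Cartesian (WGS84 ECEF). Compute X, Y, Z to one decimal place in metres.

WGS84: a = 6378137 m, e² = 0.006694380; N(φ) = a/√(1−e²sin²φ) = 6382912.468 m.
X = (N+h)·cosφ·cosλ = -297046.046 m; Y = (N+h)·cosφ·sinλ = 5616954.684 m; Z = (N(1−e²)+h)·sinφ = -2996945.661 m.

X -297046.0 m, Y 5616954.7 m, Z -2996945.7 m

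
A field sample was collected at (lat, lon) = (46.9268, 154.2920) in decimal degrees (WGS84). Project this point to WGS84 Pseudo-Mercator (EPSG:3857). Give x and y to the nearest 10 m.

x 17175710 m, y 5930130 m

Web Mercator is spherical with R = a = 6378137 m.
x = R·λ = 6378137 × 2.692903409 = 17175706.873 m.
y = R·ln tan(π/4 + φ/2) = 6378137 × 0.929759606 = 5930134.143 m.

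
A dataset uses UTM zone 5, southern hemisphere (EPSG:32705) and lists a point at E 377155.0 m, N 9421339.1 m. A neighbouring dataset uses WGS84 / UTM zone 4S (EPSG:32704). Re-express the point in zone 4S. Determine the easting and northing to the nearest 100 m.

E 1042700 m, N 9419300 m

UTM 5S → geographic: φ = -5.23419981°, λ = -154.10850038°.
UTM 4S (λ₀ = -159°) forward: E = 1042699.894 m, N = 9419330.264 m.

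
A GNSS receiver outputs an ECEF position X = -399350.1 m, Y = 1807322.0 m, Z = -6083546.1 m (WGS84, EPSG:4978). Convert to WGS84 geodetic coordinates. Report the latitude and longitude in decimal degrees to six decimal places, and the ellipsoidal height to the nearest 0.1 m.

λ = atan2(Y, X) = 102.46000049°; p = √(X²+Y²) = 1850916.9 m.
Bowring's method on WGS84 (a = 6378137 m, b = 6356752.314 m) gives φ = -73.18449997°, h = 329.832 m.

lat -73.184500°, lon 102.460000°, h 329.8 m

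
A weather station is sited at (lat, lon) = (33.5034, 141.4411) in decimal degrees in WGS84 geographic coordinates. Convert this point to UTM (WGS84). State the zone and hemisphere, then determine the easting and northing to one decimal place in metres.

Longitude 141.4411° lies in the 6° band [138°, 144°), giving zone 54; latitude is north of the equator, so 54N.
Zone 54 central meridian λ₀ = 6×54 − 183 = 141°; Δλ = +0.4411°.
Transverse Mercator on WGS84 with k₀ = 0.9996 gives E = 540970.296 m, N = 3707183.229 m.

Zone 54N: E 540970.3 m, N 3707183.2 m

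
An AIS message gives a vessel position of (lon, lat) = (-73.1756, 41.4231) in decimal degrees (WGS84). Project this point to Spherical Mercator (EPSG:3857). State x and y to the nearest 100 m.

Web Mercator is spherical with R = a = 6378137 m.
x = R·λ = 6378137 × -1.277155152 = -8145870.530 m.
y = R·ln tan(π/4 + φ/2) = 6378137 × 0.795679139 = 5074950.554 m.

x -8145900 m, y 5075000 m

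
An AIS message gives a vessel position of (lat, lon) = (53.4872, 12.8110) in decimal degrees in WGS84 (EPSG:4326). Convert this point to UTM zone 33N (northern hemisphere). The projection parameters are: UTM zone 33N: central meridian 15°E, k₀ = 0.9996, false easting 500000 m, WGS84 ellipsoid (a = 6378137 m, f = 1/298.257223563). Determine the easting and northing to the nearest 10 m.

E 354760 m, N 5928700 m

Zone 33 central meridian λ₀ = 6×33 − 183 = 15°; Δλ = -2.1890°.
Transverse Mercator on WGS84 with k₀ = 0.9996 gives E = 354764.699 m, N = 5928700.038 m.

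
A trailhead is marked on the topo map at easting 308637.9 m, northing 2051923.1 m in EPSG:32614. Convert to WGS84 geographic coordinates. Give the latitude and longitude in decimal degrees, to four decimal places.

lat 18.5493°, lon -100.8131°

Zone 14N: λ₀ = -99°, k₀ = 0.9996, false easting 500000 m.
Meridian distance M = (N − FN)/k₀ = 2052744.2 m.
Inverse transverse Mercator on WGS84 gives φ = 18.54929977°, λ = -100.81309986°.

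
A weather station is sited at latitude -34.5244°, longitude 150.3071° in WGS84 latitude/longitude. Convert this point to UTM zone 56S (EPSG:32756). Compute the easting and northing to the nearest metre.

Zone 56 central meridian λ₀ = 6×56 − 183 = 153°; Δλ = -2.6929°.
Transverse Mercator on WGS84 with k₀ = 0.9996 gives E = 252822.287 m, N = 6176403.552 m.

E 252822 m, N 6176404 m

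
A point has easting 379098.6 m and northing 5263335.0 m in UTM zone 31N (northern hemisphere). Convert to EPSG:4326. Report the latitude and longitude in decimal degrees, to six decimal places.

lat 47.512200°, lon 1.394300°

Zone 31N: λ₀ = 3°, k₀ = 0.9996, false easting 500000 m.
Meridian distance M = (N − FN)/k₀ = 5265441.2 m.
Inverse transverse Mercator on WGS84 gives φ = 47.51219974°, λ = 1.39429989°.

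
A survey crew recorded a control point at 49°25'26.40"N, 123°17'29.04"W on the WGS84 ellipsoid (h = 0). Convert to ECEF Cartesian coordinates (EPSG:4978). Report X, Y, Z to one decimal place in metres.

WGS84: a = 6378137 m, e² = 0.006694380; N(φ) = a/√(1−e²sin²φ) = 6390489.079 m.
X = (N+h)·cosφ·cosλ = -2281619.607 m; Y = (N+h)·cosφ·sinλ = -3474570.308 m; Z = (N(1−e²)+h)·sinφ = 4821363.031 m.

X -2281619.6 m, Y -3474570.3 m, Z 4821363.0 m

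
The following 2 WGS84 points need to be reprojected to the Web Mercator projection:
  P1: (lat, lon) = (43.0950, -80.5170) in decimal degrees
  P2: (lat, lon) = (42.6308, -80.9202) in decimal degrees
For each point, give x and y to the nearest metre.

Web Mercator: x = R·λ, y = R·ln tan(π/4+φ/2), R = 6378137 m.
P1 (43.0950°, -80.5170°) → (-8963111.440, 5326443.013) m.
P2 (42.6308°, -80.9202°) → (-9007995.459, 5255943.621) m.

P1: x -8963111 m, y 5326443 m; P2: x -9007995 m, y 5255944 m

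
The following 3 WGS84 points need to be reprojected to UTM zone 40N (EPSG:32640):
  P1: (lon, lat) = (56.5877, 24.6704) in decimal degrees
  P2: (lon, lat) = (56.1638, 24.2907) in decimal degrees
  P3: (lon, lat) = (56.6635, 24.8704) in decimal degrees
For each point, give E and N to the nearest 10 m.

UTM zone 40N: λ₀ = 57°, k₀ = 0.9996.
P1 (24.6704°, 56.5877°) → (458284.387, 2728515.063) m.
P2 (24.2907°, 56.1638°) → (415139.335, 2686666.435) m.
P3 (24.8704°, 56.6635°) → (466008.224, 2750639.429) m.

P1: E 458280 m, N 2728520 m; P2: E 415140 m, N 2686670 m; P3: E 466010 m, N 2750640 m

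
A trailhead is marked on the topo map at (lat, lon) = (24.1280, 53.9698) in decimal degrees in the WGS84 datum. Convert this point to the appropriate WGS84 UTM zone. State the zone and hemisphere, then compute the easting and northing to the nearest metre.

Zone 39N: E 801853 m, N 2671598 m

Longitude 53.9698° lies in the 6° band [48°, 54°), giving zone 39; latitude is north of the equator, so 39N.
Zone 39 central meridian λ₀ = 6×39 − 183 = 51°; Δλ = +2.9698°.
Transverse Mercator on WGS84 with k₀ = 0.9996 gives E = 801852.645 m, N = 2671597.803 m.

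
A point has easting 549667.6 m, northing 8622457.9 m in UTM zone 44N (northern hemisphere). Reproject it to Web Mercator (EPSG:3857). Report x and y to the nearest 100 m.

Unproject from UTM 44N (λ₀ = 81°) → φ = 77.67030023°, λ = 83.08400209°.
Web Mercator (R = 6378137 m): x = 9248868.806 m, y = 14194503.625 m.

x 9248900 m, y 14194500 m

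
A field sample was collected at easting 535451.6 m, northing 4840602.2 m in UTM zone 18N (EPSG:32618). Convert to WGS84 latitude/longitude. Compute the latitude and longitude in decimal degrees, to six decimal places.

lat 43.717600°, lon -74.559900°

Zone 18N: λ₀ = -75°, k₀ = 0.9996, false easting 500000 m.
Meridian distance M = (N − FN)/k₀ = 4842539.2 m.
Inverse transverse Mercator on WGS84 gives φ = 43.71760026°, λ = -74.55989964°.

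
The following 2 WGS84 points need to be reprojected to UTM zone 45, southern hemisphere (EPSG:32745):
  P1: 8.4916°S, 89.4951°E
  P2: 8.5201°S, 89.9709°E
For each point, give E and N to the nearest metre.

UTM zone 45S: λ₀ = 87°, k₀ = 0.9996.
P1 (-8.4916°, 89.4951°) → (774702.167, 9060470.702) m.
P2 (-8.5201°, 89.9709°) → (827103.553, 9056946.268) m.

P1: E 774702 m, N 9060471 m; P2: E 827104 m, N 9056946 m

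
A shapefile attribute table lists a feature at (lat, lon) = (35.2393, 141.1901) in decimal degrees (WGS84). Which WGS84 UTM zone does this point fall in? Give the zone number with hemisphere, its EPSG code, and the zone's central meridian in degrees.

UTM zone = ⌊(λ + 180)/6⌋ + 1; 141.1901° ∈ [138°, 144°) → zone 54.
Hemisphere: N (φ ≥ 0).
Central meridian λ₀ = 6×54 − 183 = 141°.
EPSG code: 32654.

Zone 54N (EPSG:32654), central meridian 141°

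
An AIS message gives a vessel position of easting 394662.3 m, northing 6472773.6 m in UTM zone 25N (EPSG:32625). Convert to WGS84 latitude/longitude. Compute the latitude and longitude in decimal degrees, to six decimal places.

Zone 25N: λ₀ = -33°, k₀ = 0.9996, false easting 500000 m.
Meridian distance M = (N − FN)/k₀ = 6475363.7 m.
Inverse transverse Mercator on WGS84 gives φ = 58.38310036°, λ = -34.80149926°.

lat 58.383100°, lon -34.801499°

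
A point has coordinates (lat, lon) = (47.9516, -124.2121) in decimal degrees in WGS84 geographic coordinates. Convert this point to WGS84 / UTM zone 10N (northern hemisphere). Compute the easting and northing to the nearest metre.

Zone 10 central meridian λ₀ = 6×10 − 183 = -123°; Δλ = -1.2121°.
Transverse Mercator on WGS84 with k₀ = 0.9996 gives E = 409498.936 m, N = 5311631.696 m.

E 409499 m, N 5311632 m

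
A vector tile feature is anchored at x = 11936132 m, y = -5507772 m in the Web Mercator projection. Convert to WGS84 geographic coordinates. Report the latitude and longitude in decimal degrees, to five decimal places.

lat -44.27290°, lon 107.22410°

R = 6378137 m. λ = x/R = 107.22409809°.
φ = 2·arctan(exp(y/R)) − 90° = 2·arctan(0.42167) − 90° = -44.27290212°.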